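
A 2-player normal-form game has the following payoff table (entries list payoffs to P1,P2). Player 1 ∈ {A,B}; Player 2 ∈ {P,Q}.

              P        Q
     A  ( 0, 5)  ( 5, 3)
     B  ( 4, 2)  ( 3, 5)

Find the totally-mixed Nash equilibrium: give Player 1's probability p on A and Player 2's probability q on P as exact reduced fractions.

P1 mixes 3/5 on A; P2 mixes 1/3 on P

P1 indiff ⇒ q·0+(1-q)·5 = q·4+(1-q)·3 ⇒ q(-4) = (1-q)(-2) ⇒ q = 1/3
P2 indiff ⇒ p·5+(1-p)·2 = p·3+(1-p)·5 ⇒ p(2) = (1-p)(3) ⇒ p = 3/5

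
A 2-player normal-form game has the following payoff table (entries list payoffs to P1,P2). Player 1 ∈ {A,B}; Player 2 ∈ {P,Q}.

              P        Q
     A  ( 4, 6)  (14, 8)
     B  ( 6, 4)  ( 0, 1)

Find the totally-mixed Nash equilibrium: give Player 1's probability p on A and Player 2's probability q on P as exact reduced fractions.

P1 indiff ⇒ q·4+(1-q)·14 = q·6+(1-q)·0 ⇒ q(-2) = (1-q)(-14) ⇒ q = 7/8
P2 indiff ⇒ p·6+(1-p)·4 = p·8+(1-p)·1 ⇒ p(-2) = (1-p)(-3) ⇒ p = 3/5

P1 mixes 3/5 on A; P2 mixes 7/8 on P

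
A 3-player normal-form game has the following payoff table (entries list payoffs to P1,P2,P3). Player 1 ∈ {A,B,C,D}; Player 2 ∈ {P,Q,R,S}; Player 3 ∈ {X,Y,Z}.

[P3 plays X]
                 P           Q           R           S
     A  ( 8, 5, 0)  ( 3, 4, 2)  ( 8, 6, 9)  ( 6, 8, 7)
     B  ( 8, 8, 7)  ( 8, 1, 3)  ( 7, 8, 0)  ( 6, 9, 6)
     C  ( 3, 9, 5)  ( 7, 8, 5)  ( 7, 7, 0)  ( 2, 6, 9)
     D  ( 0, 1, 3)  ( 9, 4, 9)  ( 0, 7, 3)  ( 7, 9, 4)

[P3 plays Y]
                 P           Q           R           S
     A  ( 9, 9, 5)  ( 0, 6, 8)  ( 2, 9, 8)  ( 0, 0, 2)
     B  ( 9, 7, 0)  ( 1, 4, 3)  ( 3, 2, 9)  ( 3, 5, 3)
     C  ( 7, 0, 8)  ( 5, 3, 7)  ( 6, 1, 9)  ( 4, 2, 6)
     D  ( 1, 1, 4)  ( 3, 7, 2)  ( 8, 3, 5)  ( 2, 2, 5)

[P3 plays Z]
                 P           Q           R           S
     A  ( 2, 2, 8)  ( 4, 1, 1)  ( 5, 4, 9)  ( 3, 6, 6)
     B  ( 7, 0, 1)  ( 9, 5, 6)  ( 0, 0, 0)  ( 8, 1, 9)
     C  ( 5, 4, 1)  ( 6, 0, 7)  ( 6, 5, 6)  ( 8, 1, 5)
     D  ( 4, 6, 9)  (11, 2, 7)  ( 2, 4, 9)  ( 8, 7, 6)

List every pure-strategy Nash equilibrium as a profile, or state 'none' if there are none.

NE set: (C,Q,Y), (D,S,Z)

(A,P,X): not NE [P2→S gives 8>5; P3→Z gives 8>0]
(A,P,Y): not NE [P3→Z gives 8>5]
(A,P,Z): not NE [P1→B gives 7>2; P2→S gives 6>2]
(A,Q,X): not NE [P1→D gives 9>3; P2→S gives 8>4; P3→Y gives 8>2]
(A,Q,Y): not NE [P1→C gives 5>0; P2→R gives 9>6]
(A,Q,Z): not NE [P1→D gives 11>4; P2→S gives 6>1; P3→Y gives 8>1]
(A,R,X): not NE [P2→S gives 8>6]
(A,R,Y): not NE [P1→D gives 8>2; P3→Z gives 9>8]
(A,R,Z): not NE [P1→C gives 6>5; P2→S gives 6>4]
(A,S,X): not NE [P1→D gives 7>6]
(A,S,Y): not NE [P1→C gives 4>0; P2→R gives 9>0; P3→X gives 7>2]
(A,S,Z): not NE [P1→D gives 8>3; P3→X gives 7>6]
(B,P,X): not NE [P2→S gives 9>8]
(B,P,Y): not NE [P3→X gives 7>0]
(B,P,Z): not NE [P2→Q gives 5>0; P3→X gives 7>1]
(B,Q,X): not NE [P1→D gives 9>8; P2→S gives 9>1; P3→Z gives 6>3]
(B,Q,Y): not NE [P1→C gives 5>1; P2→P gives 7>4; P3→Z gives 6>3]
(B,Q,Z): not NE [P1→D gives 11>9]
(B,R,X): not NE [P1→A gives 8>7; P2→S gives 9>8; P3→Y gives 9>0]
(B,R,Y): not NE [P1→D gives 8>3; P2→P gives 7>2]
(B,R,Z): not NE [P1→C gives 6>0; P2→Q gives 5>0; P3→Y gives 9>0]
(B,S,X): not NE [P1→D gives 7>6; P3→Z gives 9>6]
(B,S,Y): not NE [P1→C gives 4>3; P2→P gives 7>5; P3→Z gives 9>3]
(B,S,Z): not NE [P2→Q gives 5>1]
(C,P,X): not NE [P1→B gives 8>3; P3→Y gives 8>5]
(C,P,Y): not NE [P1→B gives 9>7; P2→Q gives 3>0]
(C,P,Z): not NE [P1→B gives 7>5; P2→R gives 5>4; P3→Y gives 8>1]
(C,Q,X): not NE [P1→D gives 9>7; P2→P gives 9>8; P3→Z gives 7>5]
(C,Q,Y): NE
(C,Q,Z): not NE [P1→D gives 11>6; P2→R gives 5>0]
(C,R,X): not NE [P1→A gives 8>7; P2→P gives 9>7; P3→Y gives 9>0]
(C,R,Y): not NE [P1→D gives 8>6; P2→Q gives 3>1]
(C,R,Z): not NE [P3→Y gives 9>6]
(C,S,X): not NE [P1→D gives 7>2; P2→P gives 9>6]
(C,S,Y): not NE [P2→Q gives 3>2; P3→X gives 9>6]
(C,S,Z): not NE [P2→R gives 5>1; P3→X gives 9>5]
(D,P,X): not NE [P1→B gives 8>0; P2→S gives 9>1; P3→Z gives 9>3]
(D,P,Y): not NE [P1→B gives 9>1; P2→Q gives 7>1; P3→Z gives 9>4]
(D,P,Z): not NE [P1→B gives 7>4; P2→S gives 7>6]
(D,Q,X): not NE [P2→S gives 9>4]
(D,Q,Y): not NE [P1→C gives 5>3; P3→X gives 9>2]
(D,Q,Z): not NE [P2→S gives 7>2; P3→X gives 9>7]
(D,R,X): not NE [P1→A gives 8>0; P2→S gives 9>7; P3→Z gives 9>3]
(D,R,Y): not NE [P2→Q gives 7>3; P3→Z gives 9>5]
(D,R,Z): not NE [P1→C gives 6>2; P2→S gives 7>4]
(D,S,X): not NE [P3→Z gives 6>4]
(D,S,Y): not NE [P1→C gives 4>2; P2→Q gives 7>2; P3→Z gives 6>5]
(D,S,Z): NE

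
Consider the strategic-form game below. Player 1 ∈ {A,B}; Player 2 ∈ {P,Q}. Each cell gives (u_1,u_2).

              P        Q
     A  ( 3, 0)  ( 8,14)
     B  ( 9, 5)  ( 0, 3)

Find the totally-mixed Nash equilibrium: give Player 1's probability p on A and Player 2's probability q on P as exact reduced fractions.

P1 indiff ⇒ q·3+(1-q)·8 = q·9+(1-q)·0 ⇒ q(-6) = (1-q)(-8) ⇒ q = 4/7
P2 indiff ⇒ p·0+(1-p)·5 = p·14+(1-p)·3 ⇒ p(-14) = (1-p)(-2) ⇒ p = 1/8

(p,q) = (1/8, 4/7)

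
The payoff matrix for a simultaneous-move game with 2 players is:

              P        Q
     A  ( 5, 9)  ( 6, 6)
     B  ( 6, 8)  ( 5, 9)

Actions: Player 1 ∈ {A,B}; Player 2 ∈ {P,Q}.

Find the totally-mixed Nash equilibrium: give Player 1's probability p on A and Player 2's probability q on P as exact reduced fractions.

p=1/4, q=1/2

P1 indiff ⇒ q·5+(1-q)·6 = q·6+(1-q)·5 ⇒ q(-1) = (1-q)(-1) ⇒ q = 1/2
P2 indiff ⇒ p·9+(1-p)·8 = p·6+(1-p)·9 ⇒ p(3) = (1-p)(1) ⇒ p = 1/4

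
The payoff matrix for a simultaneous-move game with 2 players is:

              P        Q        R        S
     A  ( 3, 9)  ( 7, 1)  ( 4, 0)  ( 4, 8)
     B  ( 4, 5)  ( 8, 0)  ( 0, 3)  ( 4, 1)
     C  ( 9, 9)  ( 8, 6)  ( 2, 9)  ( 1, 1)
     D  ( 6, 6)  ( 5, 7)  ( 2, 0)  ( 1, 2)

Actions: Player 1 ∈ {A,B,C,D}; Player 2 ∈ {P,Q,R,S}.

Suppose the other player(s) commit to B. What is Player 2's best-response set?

u_2(P vs B) = 5
u_2(Q vs B) = 0
u_2(R vs B) = 3
u_2(S vs B) = 1
max payoff 5 at {P}

BR_2 = {P}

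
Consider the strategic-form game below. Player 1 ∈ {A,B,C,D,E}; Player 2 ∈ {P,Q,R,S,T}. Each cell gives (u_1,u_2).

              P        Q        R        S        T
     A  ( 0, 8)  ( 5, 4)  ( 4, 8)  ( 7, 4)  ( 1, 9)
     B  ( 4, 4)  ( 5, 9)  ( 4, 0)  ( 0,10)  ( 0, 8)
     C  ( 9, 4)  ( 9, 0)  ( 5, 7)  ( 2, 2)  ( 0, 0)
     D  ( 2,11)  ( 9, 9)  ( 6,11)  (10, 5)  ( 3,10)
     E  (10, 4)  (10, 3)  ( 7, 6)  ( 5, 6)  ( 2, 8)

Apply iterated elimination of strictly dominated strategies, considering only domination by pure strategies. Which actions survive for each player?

P1 drop A (D beats it: P:2>0 Q:9>5 R:6>4 S:10>7 T:3>1)
P1 drop B (E beats it: P:10>4 Q:10>5 R:7>4 S:5>0 T:2>0)
P1 drop C (E beats it: P:10>9 Q:10>9 R:7>5 S:5>2 T:2>0)
P2 drop Q (P beats it: D:11>9 E:4>3)
P2 drop S (T beats it: D:10>5 E:8>6)
P1→{D,E} P2→{P,R,T}

Survivors P1:{D,E} P2:{P,R,T}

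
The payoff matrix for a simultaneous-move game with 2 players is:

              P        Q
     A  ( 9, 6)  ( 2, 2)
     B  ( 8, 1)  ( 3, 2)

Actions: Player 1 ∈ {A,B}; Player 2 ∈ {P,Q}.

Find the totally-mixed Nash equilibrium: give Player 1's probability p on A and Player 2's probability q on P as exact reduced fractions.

p=1/5, q=1/2

P1 indiff ⇒ q·9+(1-q)·2 = q·8+(1-q)·3 ⇒ q(1) = (1-q)(1) ⇒ q = 1/2
P2 indiff ⇒ p·6+(1-p)·1 = p·2+(1-p)·2 ⇒ p(4) = (1-p)(1) ⇒ p = 1/5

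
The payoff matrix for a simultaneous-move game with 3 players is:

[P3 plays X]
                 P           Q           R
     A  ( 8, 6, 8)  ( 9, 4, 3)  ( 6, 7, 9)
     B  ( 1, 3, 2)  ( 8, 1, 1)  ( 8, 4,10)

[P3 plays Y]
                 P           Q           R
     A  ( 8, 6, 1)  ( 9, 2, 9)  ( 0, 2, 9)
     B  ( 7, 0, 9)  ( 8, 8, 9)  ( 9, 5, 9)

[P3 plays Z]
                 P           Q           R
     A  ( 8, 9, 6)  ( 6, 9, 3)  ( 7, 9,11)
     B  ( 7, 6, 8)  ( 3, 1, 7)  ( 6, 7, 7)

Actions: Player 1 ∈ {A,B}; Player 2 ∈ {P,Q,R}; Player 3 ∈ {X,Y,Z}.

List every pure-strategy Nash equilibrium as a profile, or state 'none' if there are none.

(A,P,X): not NE [P2→R gives 7>6]
(A,P,Y): not NE [P3→X gives 8>1]
(A,P,Z): not NE [P3→X gives 8>6]
(A,Q,X): not NE [P2→R gives 7>4; P3→Y gives 9>3]
(A,Q,Y): not NE [P2→P gives 6>2]
(A,Q,Z): not NE [P3→Y gives 9>3]
(A,R,X): not NE [P1→B gives 8>6; P3→Z gives 11>9]
(A,R,Y): not NE [P1→B gives 9>0; P2→P gives 6>2; P3→Z gives 11>9]
(A,R,Z): NE
(B,P,X): not NE [P1→A gives 8>1; P2→R gives 4>3; P3→Y gives 9>2]
(B,P,Y): not NE [P1→A gives 8>7; P2→Q gives 8>0]
(B,P,Z): not NE [P1→A gives 8>7; P2→R gives 7>6; P3→Y gives 9>8]
(B,Q,X): not NE [P1→A gives 9>8; P2→R gives 4>1; P3→Y gives 9>1]
(B,Q,Y): not NE [P1→A gives 9>8]
(B,Q,Z): not NE [P1→A gives 6>3; P2→R gives 7>1; P3→Y gives 9>7]
(B,R,X): NE
(B,R,Y): not NE [P2→Q gives 8>5; P3→X gives 10>9]
(B,R,Z): not NE [P1→A gives 7>6; P3→X gives 10>7]

PSNE = {(A,R,Z), (B,R,X)}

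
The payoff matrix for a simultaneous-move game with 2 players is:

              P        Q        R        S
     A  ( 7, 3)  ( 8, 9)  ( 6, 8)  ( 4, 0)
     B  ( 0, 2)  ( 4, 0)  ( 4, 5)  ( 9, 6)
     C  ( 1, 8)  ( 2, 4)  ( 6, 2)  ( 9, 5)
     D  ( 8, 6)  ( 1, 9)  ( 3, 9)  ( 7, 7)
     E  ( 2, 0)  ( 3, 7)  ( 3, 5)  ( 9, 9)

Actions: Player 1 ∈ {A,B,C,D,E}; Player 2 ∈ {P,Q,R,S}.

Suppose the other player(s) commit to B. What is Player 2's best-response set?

BR_2 = {S}

u_2(P vs B) = 2
u_2(Q vs B) = 0
u_2(R vs B) = 5
u_2(S vs B) = 6
max payoff 6 at {S}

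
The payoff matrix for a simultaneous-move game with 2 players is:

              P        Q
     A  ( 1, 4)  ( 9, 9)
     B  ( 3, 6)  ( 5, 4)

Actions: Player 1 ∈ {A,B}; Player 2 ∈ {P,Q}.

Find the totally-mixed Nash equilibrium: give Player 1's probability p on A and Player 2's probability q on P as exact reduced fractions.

p=2/7, q=2/3

P1 indiff ⇒ q·1+(1-q)·9 = q·3+(1-q)·5 ⇒ q(-2) = (1-q)(-4) ⇒ q = 2/3
P2 indiff ⇒ p·4+(1-p)·6 = p·9+(1-p)·4 ⇒ p(-5) = (1-p)(-2) ⇒ p = 2/7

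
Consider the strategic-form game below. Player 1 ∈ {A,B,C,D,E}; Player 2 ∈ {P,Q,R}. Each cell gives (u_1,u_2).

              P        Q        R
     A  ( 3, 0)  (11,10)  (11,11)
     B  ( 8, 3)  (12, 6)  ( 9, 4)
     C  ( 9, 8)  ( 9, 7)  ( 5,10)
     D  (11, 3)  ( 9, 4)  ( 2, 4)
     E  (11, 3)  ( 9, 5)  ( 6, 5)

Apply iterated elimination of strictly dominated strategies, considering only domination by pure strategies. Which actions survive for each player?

P2 drop P (R beats it: A:11>0 B:4>3 C:10>8 D:4>3 E:5>3)
P1 drop C (A beats it: Q:11>9 R:11>5)
P1 drop D (A beats it: Q:11>9 R:11>2)
P1 drop E (A beats it: Q:11>9 R:11>6)
P1→{A,B} P2→{Q,R}

Remaining: P1:{A,B} P2:{Q,R}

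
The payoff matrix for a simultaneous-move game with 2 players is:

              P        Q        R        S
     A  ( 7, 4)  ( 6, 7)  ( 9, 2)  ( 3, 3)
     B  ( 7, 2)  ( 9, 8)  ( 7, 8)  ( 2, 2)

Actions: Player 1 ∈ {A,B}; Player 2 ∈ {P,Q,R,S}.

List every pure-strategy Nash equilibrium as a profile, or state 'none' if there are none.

(A,P): not NE [P2→Q gives 7>4]
(A,Q): not NE [P1→B gives 9>6]
(A,R): not NE [P2→Q gives 7>2]
(A,S): not NE [P2→Q gives 7>3]
(B,P): not NE [P2→R gives 8>2]
(B,Q): NE
(B,R): not NE [P1→A gives 9>7]
(B,S): not NE [P1→A gives 3>2; P2→R gives 8>2]

Nash profiles: (B,Q)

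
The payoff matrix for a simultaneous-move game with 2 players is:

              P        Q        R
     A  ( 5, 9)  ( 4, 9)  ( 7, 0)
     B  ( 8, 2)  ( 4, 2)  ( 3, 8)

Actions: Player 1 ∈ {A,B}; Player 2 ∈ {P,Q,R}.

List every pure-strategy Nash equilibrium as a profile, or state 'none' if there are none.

Nash profiles: (A,Q)

(A,P): not NE [P1→B gives 8>5]
(A,Q): NE
(A,R): not NE [P2→Q gives 9>0]
(B,P): not NE [P2→R gives 8>2]
(B,Q): not NE [P2→R gives 8>2]
(B,R): not NE [P1→A gives 7>3]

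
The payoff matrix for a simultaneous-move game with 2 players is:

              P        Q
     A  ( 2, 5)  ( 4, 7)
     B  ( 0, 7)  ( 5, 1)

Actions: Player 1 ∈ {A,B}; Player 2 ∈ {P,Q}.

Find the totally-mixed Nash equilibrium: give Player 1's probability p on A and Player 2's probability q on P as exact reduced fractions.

P1 indiff ⇒ q·2+(1-q)·4 = q·0+(1-q)·5 ⇒ q(2) = (1-q)(1) ⇒ q = 1/3
P2 indiff ⇒ p·5+(1-p)·7 = p·7+(1-p)·1 ⇒ p(-2) = (1-p)(-6) ⇒ p = 3/4

(p,q) = (3/4, 1/3)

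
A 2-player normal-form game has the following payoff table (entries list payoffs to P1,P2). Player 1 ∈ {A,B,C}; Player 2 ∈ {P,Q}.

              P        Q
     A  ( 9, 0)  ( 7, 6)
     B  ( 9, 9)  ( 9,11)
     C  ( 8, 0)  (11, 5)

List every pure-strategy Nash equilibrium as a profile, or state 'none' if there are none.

PSNE = {(C,Q)}

(A,P): not NE [P2→Q gives 6>0]
(A,Q): not NE [P1→C gives 11>7]
(B,P): not NE [P2→Q gives 11>9]
(B,Q): not NE [P1→C gives 11>9]
(C,P): not NE [P1→B gives 9>8; P2→Q gives 5>0]
(C,Q): NE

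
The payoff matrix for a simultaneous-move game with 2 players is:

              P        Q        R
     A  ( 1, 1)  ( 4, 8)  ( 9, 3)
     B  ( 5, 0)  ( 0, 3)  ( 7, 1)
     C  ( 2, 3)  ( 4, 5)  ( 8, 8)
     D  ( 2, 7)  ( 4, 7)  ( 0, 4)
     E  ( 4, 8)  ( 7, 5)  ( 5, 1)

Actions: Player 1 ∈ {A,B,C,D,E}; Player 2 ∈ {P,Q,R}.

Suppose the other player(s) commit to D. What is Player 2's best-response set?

P2 best: {P,Q}

u_2(P vs D) = 7
u_2(Q vs D) = 7
u_2(R vs D) = 4
max payoff 7 at {P,Q}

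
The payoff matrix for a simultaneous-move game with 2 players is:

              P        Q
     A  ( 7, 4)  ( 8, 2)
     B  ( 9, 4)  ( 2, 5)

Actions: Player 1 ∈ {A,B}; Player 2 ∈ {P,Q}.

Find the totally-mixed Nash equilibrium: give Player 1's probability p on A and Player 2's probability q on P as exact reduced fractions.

p=1/3, q=3/4

P1 indiff ⇒ q·7+(1-q)·8 = q·9+(1-q)·2 ⇒ q(-2) = (1-q)(-6) ⇒ q = 3/4
P2 indiff ⇒ p·4+(1-p)·4 = p·2+(1-p)·5 ⇒ p(2) = (1-p)(1) ⇒ p = 1/3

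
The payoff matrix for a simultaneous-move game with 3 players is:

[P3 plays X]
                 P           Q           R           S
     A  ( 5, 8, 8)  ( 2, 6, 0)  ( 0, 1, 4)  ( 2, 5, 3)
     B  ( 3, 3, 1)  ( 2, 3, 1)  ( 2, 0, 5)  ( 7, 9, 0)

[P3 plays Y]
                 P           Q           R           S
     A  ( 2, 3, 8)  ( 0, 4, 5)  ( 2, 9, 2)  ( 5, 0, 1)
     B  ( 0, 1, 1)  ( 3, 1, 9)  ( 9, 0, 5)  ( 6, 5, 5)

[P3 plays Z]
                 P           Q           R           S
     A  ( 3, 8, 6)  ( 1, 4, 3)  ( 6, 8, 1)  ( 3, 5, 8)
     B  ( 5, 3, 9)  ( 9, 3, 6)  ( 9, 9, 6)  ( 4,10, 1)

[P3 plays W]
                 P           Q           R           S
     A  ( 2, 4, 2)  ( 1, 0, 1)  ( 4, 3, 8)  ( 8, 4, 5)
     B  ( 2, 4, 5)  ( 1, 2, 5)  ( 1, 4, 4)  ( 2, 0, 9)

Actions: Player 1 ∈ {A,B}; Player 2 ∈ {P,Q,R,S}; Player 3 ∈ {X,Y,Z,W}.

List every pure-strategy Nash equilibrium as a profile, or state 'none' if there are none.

(A,P,X): NE
(A,P,Y): not NE [P2→R gives 9>3]
(A,P,Z): not NE [P1→B gives 5>3; P3→Y gives 8>6]
(A,P,W): not NE [P3→Y gives 8>2]
(A,Q,X): not NE [P2→P gives 8>6; P3→Y gives 5>0]
(A,Q,Y): not NE [P1→B gives 3>0; P2→R gives 9>4]
(A,Q,Z): not NE [P1→B gives 9>1; P2→R gives 8>4; P3→Y gives 5>3]
(A,Q,W): not NE [P2→S gives 4>0; P3→Y gives 5>1]
(A,R,X): not NE [P1→B gives 2>0; P2→P gives 8>1; P3→W gives 8>4]
(A,R,Y): not NE [P1→B gives 9>2; P3→W gives 8>2]
(A,R,Z): not NE [P1→B gives 9>6; P3→W gives 8>1]
(A,R,W): not NE [P2→S gives 4>3]
(A,S,X): not NE [P1→B gives 7>2; P2→P gives 8>5; P3→Z gives 8>3]
(A,S,Y): not NE [P1→B gives 6>5; P2→R gives 9>0; P3→Z gives 8>1]
(A,S,Z): not NE [P1→B gives 4>3; P2→R gives 8>5]
(A,S,W): not NE [P3→Z gives 8>5]
(B,P,X): not NE [P1→A gives 5>3; P2→S gives 9>3; P3→Z gives 9>1]
(B,P,Y): not NE [P1→A gives 2>0; P2→S gives 5>1; P3→Z gives 9>1]
(B,P,Z): not NE [P2→S gives 10>3]
(B,P,W): not NE [P3→Z gives 9>5]
(B,Q,X): not NE [P2→S gives 9>3; P3→Y gives 9>1]
(B,Q,Y): not NE [P2→S gives 5>1]
(B,Q,Z): not NE [P2→S gives 10>3; P3→Y gives 9>6]
(B,Q,W): not NE [P2→R gives 4>2; P3→Y gives 9>5]
(B,R,X): not NE [P2→S gives 9>0; P3→Z gives 6>5]
(B,R,Y): not NE [P2→S gives 5>0; P3→Z gives 6>5]
(B,R,Z): not NE [P2→S gives 10>9]
(B,R,W): not NE [P1→A gives 4>1; P3→Z gives 6>4]
(B,S,X): not NE [P3→W gives 9>0]
(B,S,Y): not NE [P3→W gives 9>5]
(B,S,Z): not NE [P3→W gives 9>1]
(B,S,W): not NE [P1→A gives 8>2; P2→R gives 4>0]

NE set: (A,P,X)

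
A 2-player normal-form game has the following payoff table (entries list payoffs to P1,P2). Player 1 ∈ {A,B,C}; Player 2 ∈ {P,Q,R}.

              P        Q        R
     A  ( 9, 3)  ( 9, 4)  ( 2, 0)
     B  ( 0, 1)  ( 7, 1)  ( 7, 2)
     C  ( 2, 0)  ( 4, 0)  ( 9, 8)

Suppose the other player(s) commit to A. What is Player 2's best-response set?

u_2(P vs A) = 3
u_2(Q vs A) = 4
u_2(R vs A) = 0
max payoff 4 at {Q}

argmax u_2 = {Q}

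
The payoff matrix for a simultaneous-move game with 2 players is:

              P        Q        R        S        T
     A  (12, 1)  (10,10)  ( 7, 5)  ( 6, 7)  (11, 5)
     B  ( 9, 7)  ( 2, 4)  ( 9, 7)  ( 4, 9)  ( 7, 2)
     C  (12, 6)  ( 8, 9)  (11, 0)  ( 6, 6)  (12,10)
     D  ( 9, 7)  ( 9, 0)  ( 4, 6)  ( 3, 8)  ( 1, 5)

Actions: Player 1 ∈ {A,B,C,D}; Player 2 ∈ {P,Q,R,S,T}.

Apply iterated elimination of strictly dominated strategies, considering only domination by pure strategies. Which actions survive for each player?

Survivors P1:{A,C} P2:{Q,T}

P1 drop B (C beats it: P:12>9 Q:8>2 R:11>9 S:6>4 T:12>7)
P1 drop D (A beats it: P:12>9 Q:10>9 R:7>4 S:6>3 T:11>1)
P2 drop P (Q beats it: A:10>1 C:9>6)
P2 drop R (Q beats it: A:10>5 C:9>0)
P2 drop S (Q beats it: A:10>7 C:9>6)
P1→{A,C} P2→{Q,T}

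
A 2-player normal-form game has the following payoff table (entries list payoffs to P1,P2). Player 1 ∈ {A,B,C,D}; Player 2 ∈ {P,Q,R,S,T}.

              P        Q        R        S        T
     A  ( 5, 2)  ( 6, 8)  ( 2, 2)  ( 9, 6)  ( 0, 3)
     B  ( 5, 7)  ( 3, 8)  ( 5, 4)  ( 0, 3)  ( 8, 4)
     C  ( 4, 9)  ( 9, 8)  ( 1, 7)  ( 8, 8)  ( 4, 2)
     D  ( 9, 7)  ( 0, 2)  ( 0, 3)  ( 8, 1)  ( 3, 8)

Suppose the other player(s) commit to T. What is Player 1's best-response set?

BR_1 = {B}

u_1(A vs T) = 0
u_1(B vs T) = 8
u_1(C vs T) = 4
u_1(D vs T) = 3
max payoff 8 at {B}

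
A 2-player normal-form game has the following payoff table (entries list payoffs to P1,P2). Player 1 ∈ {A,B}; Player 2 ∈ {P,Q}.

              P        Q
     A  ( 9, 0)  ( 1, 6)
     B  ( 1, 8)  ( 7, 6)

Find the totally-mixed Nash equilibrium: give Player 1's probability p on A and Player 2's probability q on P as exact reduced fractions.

P1 indiff ⇒ q·9+(1-q)·1 = q·1+(1-q)·7 ⇒ q(8) = (1-q)(6) ⇒ q = 3/7
P2 indiff ⇒ p·0+(1-p)·8 = p·6+(1-p)·6 ⇒ p(-6) = (1-p)(-2) ⇒ p = 1/4

(p,q) = (1/4, 3/7)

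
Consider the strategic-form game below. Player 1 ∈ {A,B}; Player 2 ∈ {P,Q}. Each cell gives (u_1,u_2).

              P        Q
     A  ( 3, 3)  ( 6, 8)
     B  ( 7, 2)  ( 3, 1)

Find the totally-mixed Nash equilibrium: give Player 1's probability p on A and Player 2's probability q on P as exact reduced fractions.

P1 indiff ⇒ q·3+(1-q)·6 = q·7+(1-q)·3 ⇒ q(-4) = (1-q)(-3) ⇒ q = 3/7
P2 indiff ⇒ p·3+(1-p)·2 = p·8+(1-p)·1 ⇒ p(-5) = (1-p)(-1) ⇒ p = 1/6

P1 mixes 1/6 on A; P2 mixes 3/7 on P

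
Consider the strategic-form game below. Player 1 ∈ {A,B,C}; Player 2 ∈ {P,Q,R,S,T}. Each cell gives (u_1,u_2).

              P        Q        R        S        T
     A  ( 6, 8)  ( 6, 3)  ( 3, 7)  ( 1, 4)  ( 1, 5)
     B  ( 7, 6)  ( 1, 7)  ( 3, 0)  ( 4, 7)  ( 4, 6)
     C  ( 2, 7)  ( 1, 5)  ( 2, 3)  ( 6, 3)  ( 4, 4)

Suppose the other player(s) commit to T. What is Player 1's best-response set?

u_1(A vs T) = 1
u_1(B vs T) = 4
u_1(C vs T) = 4
max payoff 4 at {B,C}

argmax u_1 = {B,C}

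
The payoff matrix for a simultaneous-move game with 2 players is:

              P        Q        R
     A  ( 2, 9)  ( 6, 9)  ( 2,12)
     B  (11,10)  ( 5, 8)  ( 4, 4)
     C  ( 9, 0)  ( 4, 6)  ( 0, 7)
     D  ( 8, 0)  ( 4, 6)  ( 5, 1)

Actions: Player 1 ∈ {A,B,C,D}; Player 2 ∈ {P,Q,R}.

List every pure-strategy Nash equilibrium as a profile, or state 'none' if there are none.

(A,P): not NE [P1→B gives 11>2; P2→R gives 12>9]
(A,Q): not NE [P2→R gives 12>9]
(A,R): not NE [P1→D gives 5>2]
(B,P): NE
(B,Q): not NE [P1→A gives 6>5; P2→P gives 10>8]
(B,R): not NE [P1→D gives 5>4; P2→P gives 10>4]
(C,P): not NE [P1→B gives 11>9; P2→R gives 7>0]
(C,Q): not NE [P1→A gives 6>4; P2→R gives 7>6]
(C,R): not NE [P1→D gives 5>0]
(D,P): not NE [P1→B gives 11>8; P2→Q gives 6>0]
(D,Q): not NE [P1→A gives 6>4]
(D,R): not NE [P2→Q gives 6>1]

Nash profiles: (B,P)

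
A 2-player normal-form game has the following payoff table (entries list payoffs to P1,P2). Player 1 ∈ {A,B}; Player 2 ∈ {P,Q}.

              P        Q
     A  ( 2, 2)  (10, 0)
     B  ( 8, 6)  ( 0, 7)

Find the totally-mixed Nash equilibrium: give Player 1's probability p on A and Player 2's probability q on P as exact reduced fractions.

P1 mixes 1/3 on A; P2 mixes 5/8 on P

P1 indiff ⇒ q·2+(1-q)·10 = q·8+(1-q)·0 ⇒ q(-6) = (1-q)(-10) ⇒ q = 5/8
P2 indiff ⇒ p·2+(1-p)·6 = p·0+(1-p)·7 ⇒ p(2) = (1-p)(1) ⇒ p = 1/3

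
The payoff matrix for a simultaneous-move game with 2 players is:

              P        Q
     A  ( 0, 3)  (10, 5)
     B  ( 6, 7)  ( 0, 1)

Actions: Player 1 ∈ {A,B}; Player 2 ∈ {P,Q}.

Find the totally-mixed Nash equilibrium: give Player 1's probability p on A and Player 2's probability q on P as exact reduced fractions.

P1 indiff ⇒ q·0+(1-q)·10 = q·6+(1-q)·0 ⇒ q(-6) = (1-q)(-10) ⇒ q = 5/8
P2 indiff ⇒ p·3+(1-p)·7 = p·5+(1-p)·1 ⇒ p(-2) = (1-p)(-6) ⇒ p = 3/4

(p,q) = (3/4, 5/8)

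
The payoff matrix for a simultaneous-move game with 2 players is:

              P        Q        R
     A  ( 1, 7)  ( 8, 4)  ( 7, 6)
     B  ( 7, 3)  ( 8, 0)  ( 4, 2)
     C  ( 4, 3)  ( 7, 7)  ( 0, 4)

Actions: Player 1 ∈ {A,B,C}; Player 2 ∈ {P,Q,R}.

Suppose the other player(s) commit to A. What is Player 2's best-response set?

argmax u_2 = {P}

u_2(P vs A) = 7
u_2(Q vs A) = 4
u_2(R vs A) = 6
max payoff 7 at {P}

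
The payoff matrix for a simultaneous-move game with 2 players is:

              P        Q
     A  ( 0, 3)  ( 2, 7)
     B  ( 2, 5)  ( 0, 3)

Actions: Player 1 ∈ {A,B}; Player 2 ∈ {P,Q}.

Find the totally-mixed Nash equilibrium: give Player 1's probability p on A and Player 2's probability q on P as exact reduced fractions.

(p,q) = (1/3, 1/2)

P1 indiff ⇒ q·0+(1-q)·2 = q·2+(1-q)·0 ⇒ q(-2) = (1-q)(-2) ⇒ q = 1/2
P2 indiff ⇒ p·3+(1-p)·5 = p·7+(1-p)·3 ⇒ p(-4) = (1-p)(-2) ⇒ p = 1/3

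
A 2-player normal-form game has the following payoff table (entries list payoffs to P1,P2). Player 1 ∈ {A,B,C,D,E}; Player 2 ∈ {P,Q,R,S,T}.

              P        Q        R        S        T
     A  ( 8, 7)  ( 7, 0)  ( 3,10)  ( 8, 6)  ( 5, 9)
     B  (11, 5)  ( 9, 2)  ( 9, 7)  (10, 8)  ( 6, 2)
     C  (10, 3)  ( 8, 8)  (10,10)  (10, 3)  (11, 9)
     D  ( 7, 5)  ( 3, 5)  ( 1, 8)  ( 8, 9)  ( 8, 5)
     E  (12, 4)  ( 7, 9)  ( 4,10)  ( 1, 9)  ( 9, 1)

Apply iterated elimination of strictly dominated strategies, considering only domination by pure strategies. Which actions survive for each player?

P1 drop A (B beats it: P:11>8 Q:9>7 R:9>3 S:10>8 T:6>5)
P1 drop D (C beats it: P:10>7 Q:8>3 R:10>1 S:10>8 T:11>8)
P2 drop P (R beats it: B:7>5 C:10>3 E:10>4)
P1 drop E (C beats it: Q:8>7 R:10>4 S:10>1 T:11>9)
P2 drop Q (R beats it: B:7>2 C:10>8)
P2 drop T (R beats it: B:7>2 C:10>9)
P1→{B,C} P2→{R,S}

IESDS → P1:{B,C} P2:{R,S}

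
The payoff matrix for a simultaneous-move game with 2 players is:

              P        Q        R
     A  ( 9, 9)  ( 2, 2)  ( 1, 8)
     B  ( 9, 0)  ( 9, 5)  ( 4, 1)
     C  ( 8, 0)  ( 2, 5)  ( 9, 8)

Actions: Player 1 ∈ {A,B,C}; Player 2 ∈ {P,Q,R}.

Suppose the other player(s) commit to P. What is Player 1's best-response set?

BR_1 = {A,B}

u_1(A vs P) = 9
u_1(B vs P) = 9
u_1(C vs P) = 8
max payoff 9 at {A,B}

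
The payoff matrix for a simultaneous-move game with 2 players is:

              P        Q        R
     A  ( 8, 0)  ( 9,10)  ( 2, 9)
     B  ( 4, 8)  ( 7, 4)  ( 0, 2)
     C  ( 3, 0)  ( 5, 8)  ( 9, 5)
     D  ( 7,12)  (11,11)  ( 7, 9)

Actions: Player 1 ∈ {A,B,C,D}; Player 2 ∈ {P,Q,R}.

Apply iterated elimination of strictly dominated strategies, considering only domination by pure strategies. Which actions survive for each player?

Remaining: P1:{A,D} P2:{P,Q}

P1 drop B (A beats it: P:8>4 Q:9>7 R:2>0)
P2 drop R (Q beats it: A:10>9 C:8>5 D:11>9)
P1 drop C (A beats it: P:8>3 Q:9>5)
P1→{A,D} P2→{P,Q}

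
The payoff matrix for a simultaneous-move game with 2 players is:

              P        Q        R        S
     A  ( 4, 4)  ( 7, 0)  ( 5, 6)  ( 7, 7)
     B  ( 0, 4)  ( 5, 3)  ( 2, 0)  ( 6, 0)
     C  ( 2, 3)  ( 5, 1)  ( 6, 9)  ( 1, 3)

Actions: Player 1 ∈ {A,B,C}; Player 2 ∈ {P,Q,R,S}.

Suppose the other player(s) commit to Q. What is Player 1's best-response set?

BR_1 = {A}

u_1(A vs Q) = 7
u_1(B vs Q) = 5
u_1(C vs Q) = 5
max payoff 7 at {A}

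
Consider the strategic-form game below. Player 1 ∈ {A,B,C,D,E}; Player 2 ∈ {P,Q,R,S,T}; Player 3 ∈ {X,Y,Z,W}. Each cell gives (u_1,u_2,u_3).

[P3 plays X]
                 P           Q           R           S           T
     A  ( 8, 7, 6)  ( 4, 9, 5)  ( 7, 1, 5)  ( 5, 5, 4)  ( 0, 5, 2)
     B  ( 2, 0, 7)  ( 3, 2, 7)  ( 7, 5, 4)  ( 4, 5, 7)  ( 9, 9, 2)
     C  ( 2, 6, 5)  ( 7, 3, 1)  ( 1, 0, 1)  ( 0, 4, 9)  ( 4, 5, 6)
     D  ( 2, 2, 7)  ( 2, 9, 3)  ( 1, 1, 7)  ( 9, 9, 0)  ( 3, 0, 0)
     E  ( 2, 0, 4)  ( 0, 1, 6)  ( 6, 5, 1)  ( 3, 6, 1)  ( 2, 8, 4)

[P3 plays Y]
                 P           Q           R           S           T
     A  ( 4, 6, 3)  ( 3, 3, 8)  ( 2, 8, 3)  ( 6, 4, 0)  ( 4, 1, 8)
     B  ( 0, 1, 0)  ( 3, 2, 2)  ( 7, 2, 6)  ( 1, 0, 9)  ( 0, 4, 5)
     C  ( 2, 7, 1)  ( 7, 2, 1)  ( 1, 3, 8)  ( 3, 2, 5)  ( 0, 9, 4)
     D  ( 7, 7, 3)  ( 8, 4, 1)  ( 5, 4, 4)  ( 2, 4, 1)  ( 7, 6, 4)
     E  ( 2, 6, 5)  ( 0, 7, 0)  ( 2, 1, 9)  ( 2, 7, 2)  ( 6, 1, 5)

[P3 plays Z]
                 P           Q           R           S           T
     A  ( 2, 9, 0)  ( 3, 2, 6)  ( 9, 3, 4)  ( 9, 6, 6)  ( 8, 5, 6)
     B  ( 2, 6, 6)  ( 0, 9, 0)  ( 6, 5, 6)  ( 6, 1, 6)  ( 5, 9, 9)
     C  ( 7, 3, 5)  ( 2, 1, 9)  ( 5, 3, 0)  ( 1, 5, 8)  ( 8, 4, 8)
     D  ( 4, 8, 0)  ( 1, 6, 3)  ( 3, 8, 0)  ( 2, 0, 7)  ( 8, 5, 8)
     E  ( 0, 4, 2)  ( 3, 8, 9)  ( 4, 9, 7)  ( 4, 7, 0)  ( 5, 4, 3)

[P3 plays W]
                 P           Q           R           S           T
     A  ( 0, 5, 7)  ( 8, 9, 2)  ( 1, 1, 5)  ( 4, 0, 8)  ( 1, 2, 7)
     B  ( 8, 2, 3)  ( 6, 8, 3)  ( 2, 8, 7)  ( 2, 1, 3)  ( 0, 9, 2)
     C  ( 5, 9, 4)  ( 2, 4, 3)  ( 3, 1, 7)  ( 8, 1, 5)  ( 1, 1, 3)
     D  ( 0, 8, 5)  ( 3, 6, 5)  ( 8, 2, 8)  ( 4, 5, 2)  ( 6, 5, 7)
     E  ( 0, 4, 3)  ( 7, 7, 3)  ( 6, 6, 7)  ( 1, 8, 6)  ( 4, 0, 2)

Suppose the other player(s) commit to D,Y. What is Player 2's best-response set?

u_2(P vs D,Y) = 7
u_2(Q vs D,Y) = 4
u_2(R vs D,Y) = 4
u_2(S vs D,Y) = 4
u_2(T vs D,Y) = 6
max payoff 7 at {P}

argmax u_2 = {P}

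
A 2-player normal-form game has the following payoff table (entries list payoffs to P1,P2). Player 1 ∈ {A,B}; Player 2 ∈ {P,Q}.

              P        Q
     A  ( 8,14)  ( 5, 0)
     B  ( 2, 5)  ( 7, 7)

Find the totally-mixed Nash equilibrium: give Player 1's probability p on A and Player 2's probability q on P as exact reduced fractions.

P1 mixes 1/8 on A; P2 mixes 1/4 on P

P1 indiff ⇒ q·8+(1-q)·5 = q·2+(1-q)·7 ⇒ q(6) = (1-q)(2) ⇒ q = 1/4
P2 indiff ⇒ p·14+(1-p)·5 = p·0+(1-p)·7 ⇒ p(14) = (1-p)(2) ⇒ p = 1/8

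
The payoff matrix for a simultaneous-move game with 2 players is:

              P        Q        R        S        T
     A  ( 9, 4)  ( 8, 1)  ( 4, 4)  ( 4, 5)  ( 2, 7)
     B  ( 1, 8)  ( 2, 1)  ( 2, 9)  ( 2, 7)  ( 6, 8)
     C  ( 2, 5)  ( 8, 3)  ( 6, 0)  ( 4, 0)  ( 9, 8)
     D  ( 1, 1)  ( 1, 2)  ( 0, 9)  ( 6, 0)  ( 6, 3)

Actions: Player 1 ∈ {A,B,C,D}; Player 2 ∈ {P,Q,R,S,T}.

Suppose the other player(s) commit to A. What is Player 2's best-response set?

u_2(P vs A) = 4
u_2(Q vs A) = 1
u_2(R vs A) = 4
u_2(S vs A) = 5
u_2(T vs A) = 7
max payoff 7 at {T}

P2 best: {T}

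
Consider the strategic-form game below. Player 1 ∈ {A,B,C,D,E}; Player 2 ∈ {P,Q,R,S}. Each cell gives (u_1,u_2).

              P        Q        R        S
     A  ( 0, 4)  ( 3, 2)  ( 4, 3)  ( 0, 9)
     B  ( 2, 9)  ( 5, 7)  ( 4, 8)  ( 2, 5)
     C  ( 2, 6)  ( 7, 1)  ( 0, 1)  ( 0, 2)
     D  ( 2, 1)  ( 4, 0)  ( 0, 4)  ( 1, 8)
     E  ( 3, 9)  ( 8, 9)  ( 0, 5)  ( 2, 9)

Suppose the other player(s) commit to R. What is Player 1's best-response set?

u_1(A vs R) = 4
u_1(B vs R) = 4
u_1(C vs R) = 0
u_1(D vs R) = 0
u_1(E vs R) = 0
max payoff 4 at {A,B}

BR_1 = {A,B}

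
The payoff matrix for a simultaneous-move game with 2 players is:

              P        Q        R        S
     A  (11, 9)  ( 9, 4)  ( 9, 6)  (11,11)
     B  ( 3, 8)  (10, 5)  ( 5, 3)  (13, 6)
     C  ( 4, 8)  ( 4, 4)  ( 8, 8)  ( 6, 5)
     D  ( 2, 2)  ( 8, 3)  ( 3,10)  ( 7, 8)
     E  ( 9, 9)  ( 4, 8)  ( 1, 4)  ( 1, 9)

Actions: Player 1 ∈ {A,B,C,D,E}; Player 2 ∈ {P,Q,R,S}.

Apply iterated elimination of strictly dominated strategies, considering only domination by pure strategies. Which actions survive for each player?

Remaining: P1:{A,B} P2:{P,S}

P1 drop C (A beats it: P:11>4 Q:9>4 R:9>8 S:11>6)
P1 drop D (A beats it: P:11>2 Q:9>8 R:9>3 S:11>7)
P1 drop E (A beats it: P:11>9 Q:9>4 R:9>1 S:11>1)
P2 drop Q (P beats it: A:9>4 B:8>5)
P2 drop R (P beats it: A:9>6 B:8>3)
P1→{A,B} P2→{P,S}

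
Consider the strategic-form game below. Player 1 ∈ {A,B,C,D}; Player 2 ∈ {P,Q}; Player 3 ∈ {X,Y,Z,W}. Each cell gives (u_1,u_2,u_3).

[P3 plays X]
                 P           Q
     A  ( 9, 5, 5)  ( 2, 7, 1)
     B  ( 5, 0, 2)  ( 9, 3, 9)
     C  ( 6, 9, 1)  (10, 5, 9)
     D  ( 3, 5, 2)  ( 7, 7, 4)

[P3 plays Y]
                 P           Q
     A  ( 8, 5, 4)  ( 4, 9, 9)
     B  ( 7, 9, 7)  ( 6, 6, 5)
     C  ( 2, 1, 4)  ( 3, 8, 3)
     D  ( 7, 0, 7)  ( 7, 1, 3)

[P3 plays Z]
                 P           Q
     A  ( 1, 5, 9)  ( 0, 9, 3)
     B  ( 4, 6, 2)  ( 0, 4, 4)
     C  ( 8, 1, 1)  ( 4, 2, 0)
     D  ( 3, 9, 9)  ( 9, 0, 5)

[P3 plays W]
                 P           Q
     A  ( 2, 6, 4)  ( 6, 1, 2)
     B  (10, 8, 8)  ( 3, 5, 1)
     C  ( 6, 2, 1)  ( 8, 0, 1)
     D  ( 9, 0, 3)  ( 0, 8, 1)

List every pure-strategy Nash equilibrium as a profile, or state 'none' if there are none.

(A,P,X): not NE [P2→Q gives 7>5; P3→Z gives 9>5]
(A,P,Y): not NE [P2→Q gives 9>5; P3→Z gives 9>4]
(A,P,Z): not NE [P1→C gives 8>1; P2→Q gives 9>5]
(A,P,W): not NE [P1→B gives 10>2; P3→Z gives 9>4]
(A,Q,X): not NE [P1→C gives 10>2; P3→Y gives 9>1]
(A,Q,Y): not NE [P1→D gives 7>4]
(A,Q,Z): not NE [P1→D gives 9>0; P3→Y gives 9>3]
(A,Q,W): not NE [P1→C gives 8>6; P2→P gives 6>1; P3→Y gives 9>2]
(B,P,X): not NE [P1→A gives 9>5; P2→Q gives 3>0; P3→W gives 8>2]
(B,P,Y): not NE [P1→A gives 8>7; P3→W gives 8>7]
(B,P,Z): not NE [P1→C gives 8>4; P3→W gives 8>2]
(B,P,W): NE
(B,Q,X): not NE [P1→C gives 10>9]
(B,Q,Y): not NE [P1→D gives 7>6; P2→P gives 9>6; P3→X gives 9>5]
(B,Q,Z): not NE [P1→D gives 9>0; P2→P gives 6>4; P3→X gives 9>4]
(B,Q,W): not NE [P1→C gives 8>3; P2→P gives 8>5; P3→X gives 9>1]
(C,P,X): not NE [P1→A gives 9>6; P3→Y gives 4>1]
(C,P,Y): not NE [P1→A gives 8>2; P2→Q gives 8>1]
(C,P,Z): not NE [P2→Q gives 2>1; P3→Y gives 4>1]
(C,P,W): not NE [P1→B gives 10>6; P3→Y gives 4>1]
(C,Q,X): not NE [P2→P gives 9>5]
(C,Q,Y): not NE [P1→D gives 7>3; P3→X gives 9>3]
(C,Q,Z): not NE [P1→D gives 9>4; P3→X gives 9>0]
(C,Q,W): not NE [P2→P gives 2>0; P3→X gives 9>1]
(D,P,X): not NE [P1→A gives 9>3; P2→Q gives 7>5; P3→Z gives 9>2]
(D,P,Y): not NE [P1→A gives 8>7; P2→Q gives 1>0; P3→Z gives 9>7]
(D,P,Z): not NE [P1→C gives 8>3]
(D,P,W): not NE [P1→B gives 10>9; P2→Q gives 8>0; P3→Z gives 9>3]
(D,Q,X): not NE [P1→C gives 10>7; P3→Z gives 5>4]
(D,Q,Y): not NE [P3→Z gives 5>3]
(D,Q,Z): not NE [P2→P gives 9>0]
(D,Q,W): not NE [P1→C gives 8>0; P3→Z gives 5>1]

NE set: (B,P,W)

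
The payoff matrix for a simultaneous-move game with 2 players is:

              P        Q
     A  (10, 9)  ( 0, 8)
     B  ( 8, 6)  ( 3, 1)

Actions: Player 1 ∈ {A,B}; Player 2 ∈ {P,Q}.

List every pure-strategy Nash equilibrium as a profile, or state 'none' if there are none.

Nash profiles: (A,P)

(A,P): NE
(A,Q): not NE [P1→B gives 3>0; P2→P gives 9>8]
(B,P): not NE [P1→A gives 10>8]
(B,Q): not NE [P2→P gives 6>1]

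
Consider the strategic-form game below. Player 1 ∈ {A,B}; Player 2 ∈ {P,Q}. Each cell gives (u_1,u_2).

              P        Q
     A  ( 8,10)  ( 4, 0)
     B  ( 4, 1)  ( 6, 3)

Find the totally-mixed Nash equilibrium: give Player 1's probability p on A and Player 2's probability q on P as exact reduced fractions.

P1 mixes 1/6 on A; P2 mixes 1/3 on P

P1 indiff ⇒ q·8+(1-q)·4 = q·4+(1-q)·6 ⇒ q(4) = (1-q)(2) ⇒ q = 1/3
P2 indiff ⇒ p·10+(1-p)·1 = p·0+(1-p)·3 ⇒ p(10) = (1-p)(2) ⇒ p = 1/6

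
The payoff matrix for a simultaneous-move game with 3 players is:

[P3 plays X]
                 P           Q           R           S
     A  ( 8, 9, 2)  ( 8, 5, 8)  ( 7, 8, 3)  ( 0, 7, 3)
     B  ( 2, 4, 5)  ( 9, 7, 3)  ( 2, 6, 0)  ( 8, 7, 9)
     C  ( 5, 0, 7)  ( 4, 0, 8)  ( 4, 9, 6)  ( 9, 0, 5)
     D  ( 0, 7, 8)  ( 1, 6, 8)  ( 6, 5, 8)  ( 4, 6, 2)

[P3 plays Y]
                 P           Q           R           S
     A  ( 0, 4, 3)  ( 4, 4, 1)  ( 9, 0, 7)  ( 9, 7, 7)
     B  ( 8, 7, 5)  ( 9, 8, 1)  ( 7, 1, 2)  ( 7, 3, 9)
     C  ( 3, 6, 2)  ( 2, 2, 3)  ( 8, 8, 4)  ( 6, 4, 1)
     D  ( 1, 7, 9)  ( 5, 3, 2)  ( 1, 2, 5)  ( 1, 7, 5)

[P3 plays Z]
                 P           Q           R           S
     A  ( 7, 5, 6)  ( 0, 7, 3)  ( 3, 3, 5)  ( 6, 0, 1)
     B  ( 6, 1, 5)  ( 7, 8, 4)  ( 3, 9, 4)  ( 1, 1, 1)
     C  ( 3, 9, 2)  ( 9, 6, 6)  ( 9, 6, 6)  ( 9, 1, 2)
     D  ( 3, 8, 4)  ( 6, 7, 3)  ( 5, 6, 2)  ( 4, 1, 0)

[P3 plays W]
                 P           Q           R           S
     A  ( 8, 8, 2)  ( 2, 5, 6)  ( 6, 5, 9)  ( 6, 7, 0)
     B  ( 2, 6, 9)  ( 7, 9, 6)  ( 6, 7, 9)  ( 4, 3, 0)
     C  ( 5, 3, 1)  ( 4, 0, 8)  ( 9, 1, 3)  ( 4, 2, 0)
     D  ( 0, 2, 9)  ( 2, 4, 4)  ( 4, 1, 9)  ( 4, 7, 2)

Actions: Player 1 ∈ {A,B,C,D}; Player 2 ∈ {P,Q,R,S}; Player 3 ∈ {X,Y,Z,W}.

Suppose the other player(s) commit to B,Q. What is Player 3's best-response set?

u_3(X vs B,Q) = 3
u_3(Y vs B,Q) = 1
u_3(Z vs B,Q) = 4
u_3(W vs B,Q) = 6
max payoff 6 at {W}

P3 best: {W}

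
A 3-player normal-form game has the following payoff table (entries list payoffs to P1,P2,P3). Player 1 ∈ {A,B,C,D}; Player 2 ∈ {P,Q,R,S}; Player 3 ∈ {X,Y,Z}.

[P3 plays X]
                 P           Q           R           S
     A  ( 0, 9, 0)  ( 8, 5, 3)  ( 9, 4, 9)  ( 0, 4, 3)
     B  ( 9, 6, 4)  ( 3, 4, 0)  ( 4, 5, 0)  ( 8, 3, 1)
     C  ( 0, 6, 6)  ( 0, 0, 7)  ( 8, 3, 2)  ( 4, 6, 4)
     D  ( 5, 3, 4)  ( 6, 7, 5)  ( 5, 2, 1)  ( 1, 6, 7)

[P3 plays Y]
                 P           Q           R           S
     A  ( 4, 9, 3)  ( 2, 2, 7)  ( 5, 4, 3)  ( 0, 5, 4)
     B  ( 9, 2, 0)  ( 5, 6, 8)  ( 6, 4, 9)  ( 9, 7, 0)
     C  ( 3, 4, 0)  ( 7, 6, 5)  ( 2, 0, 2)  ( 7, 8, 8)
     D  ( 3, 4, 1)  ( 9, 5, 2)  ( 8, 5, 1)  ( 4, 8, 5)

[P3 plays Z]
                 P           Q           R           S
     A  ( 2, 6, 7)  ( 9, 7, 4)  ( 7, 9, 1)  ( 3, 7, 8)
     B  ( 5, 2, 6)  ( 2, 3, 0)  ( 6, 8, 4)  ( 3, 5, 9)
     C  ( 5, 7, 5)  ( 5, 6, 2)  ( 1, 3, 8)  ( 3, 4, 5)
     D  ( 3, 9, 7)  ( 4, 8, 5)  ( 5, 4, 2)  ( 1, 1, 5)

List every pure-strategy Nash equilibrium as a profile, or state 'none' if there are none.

(A,P,X): not NE [P1→B gives 9>0; P3→Z gives 7>0]
(A,P,Y): not NE [P1→B gives 9>4; P3→Z gives 7>3]
(A,P,Z): not NE [P1→C gives 5>2; P2→R gives 9>6]
(A,Q,X): not NE [P2→P gives 9>5; P3→Y gives 7>3]
(A,Q,Y): not NE [P1→D gives 9>2; P2→P gives 9>2]
(A,Q,Z): not NE [P2→R gives 9>7; P3→Y gives 7>4]
(A,R,X): not NE [P2→P gives 9>4]
(A,R,Y): not NE [P1→D gives 8>5; P2→P gives 9>4; P3→X gives 9>3]
(A,R,Z): not NE [P3→X gives 9>1]
(A,S,X): not NE [P1→B gives 8>0; P2→P gives 9>4; P3→Z gives 8>3]
(A,S,Y): not NE [P1→B gives 9>0; P2→P gives 9>5; P3→Z gives 8>4]
(A,S,Z): not NE [P2→R gives 9>7]
(B,P,X): not NE [P3→Z gives 6>4]
(B,P,Y): not NE [P2→S gives 7>2; P3→Z gives 6>0]
(B,P,Z): not NE [P2→R gives 8>2]
(B,Q,X): not NE [P1→A gives 8>3; P2→P gives 6>4; P3→Y gives 8>0]
(B,Q,Y): not NE [P1→D gives 9>5; P2→S gives 7>6]
(B,Q,Z): not NE [P1→A gives 9>2; P2→R gives 8>3; P3→Y gives 8>0]
(B,R,X): not NE [P1→A gives 9>4; P2→P gives 6>5; P3→Y gives 9>0]
(B,R,Y): not NE [P1→D gives 8>6; P2→S gives 7>4]
(B,R,Z): not NE [P1→A gives 7>6; P3→Y gives 9>4]
(B,S,X): not NE [P2→P gives 6>3; P3→Z gives 9>1]
(B,S,Y): not NE [P3→Z gives 9>0]
(B,S,Z): not NE [P2→R gives 8>5]
(C,P,X): not NE [P1→B gives 9>0]
(C,P,Y): not NE [P1→B gives 9>3; P2→S gives 8>4; P3→X gives 6>0]
(C,P,Z): not NE [P3→X gives 6>5]
(C,Q,X): not NE [P1→A gives 8>0; P2→S gives 6>0]
(C,Q,Y): not NE [P1→D gives 9>7; P2→S gives 8>6; P3→X gives 7>5]
(C,Q,Z): not NE [P1→A gives 9>5; P2→P gives 7>6; P3→X gives 7>2]
(C,R,X): not NE [P1→A gives 9>8; P2→S gives 6>3; P3→Z gives 8>2]
(C,R,Y): not NE [P1→D gives 8>2; P2→S gives 8>0; P3→Z gives 8>2]
(C,R,Z): not NE [P1→A gives 7>1; P2→P gives 7>3]
(C,S,X): not NE [P1→B gives 8>4; P3→Y gives 8>4]
(C,S,Y): not NE [P1→B gives 9>7]
(C,S,Z): not NE [P2→P gives 7>4; P3→Y gives 8>5]
(D,P,X): not NE [P1→B gives 9>5; P2→Q gives 7>3; P3→Z gives 7>4]
(D,P,Y): not NE [P1→B gives 9>3; P2→S gives 8>4; P3→Z gives 7>1]
(D,P,Z): not NE [P1→C gives 5>3]
(D,Q,X): not NE [P1→A gives 8>6]
(D,Q,Y): not NE [P2→S gives 8>5; P3→Z gives 5>2]
(D,Q,Z): not NE [P1→A gives 9>4; P2→P gives 9>8]
(D,R,X): not NE [P1→A gives 9>5; P2→Q gives 7>2; P3→Z gives 2>1]
(D,R,Y): not NE [P2→S gives 8>5; P3→Z gives 2>1]
(D,R,Z): not NE [P1→A gives 7>5; P2→P gives 9>4]
(D,S,X): not NE [P1→B gives 8>1; P2→Q gives 7>6]
(D,S,Y): not NE [P1→B gives 9>4; P3→X gives 7>5]
(D,S,Z): not NE [P1→C gives 3>1; P2→P gives 9>1; P3→X gives 7>5]

No pure NE.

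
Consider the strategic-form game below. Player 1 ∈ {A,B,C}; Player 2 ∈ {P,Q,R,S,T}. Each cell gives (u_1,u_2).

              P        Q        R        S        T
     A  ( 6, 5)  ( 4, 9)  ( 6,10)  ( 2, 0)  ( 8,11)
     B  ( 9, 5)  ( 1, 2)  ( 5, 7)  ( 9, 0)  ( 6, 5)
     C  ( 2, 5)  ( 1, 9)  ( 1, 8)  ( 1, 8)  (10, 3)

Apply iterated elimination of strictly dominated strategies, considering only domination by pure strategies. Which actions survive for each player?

Survivors P1:{A,C} P2:{Q,R,T}

P2 drop P (R beats it: A:10>5 B:7>5 C:8>5)
P2 drop S (Q beats it: A:9>0 B:2>0 C:9>8)
P1 drop B (A beats it: Q:4>1 R:6>5 T:8>6)
P1→{A,C} P2→{Q,R,T}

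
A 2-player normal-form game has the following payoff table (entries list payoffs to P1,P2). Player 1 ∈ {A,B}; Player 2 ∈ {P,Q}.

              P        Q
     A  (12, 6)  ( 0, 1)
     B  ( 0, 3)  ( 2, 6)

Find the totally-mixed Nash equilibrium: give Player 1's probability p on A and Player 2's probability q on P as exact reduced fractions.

P1 mixes 3/8 on A; P2 mixes 1/7 on P

P1 indiff ⇒ q·12+(1-q)·0 = q·0+(1-q)·2 ⇒ q(12) = (1-q)(2) ⇒ q = 1/7
P2 indiff ⇒ p·6+(1-p)·3 = p·1+(1-p)·6 ⇒ p(5) = (1-p)(3) ⇒ p = 3/8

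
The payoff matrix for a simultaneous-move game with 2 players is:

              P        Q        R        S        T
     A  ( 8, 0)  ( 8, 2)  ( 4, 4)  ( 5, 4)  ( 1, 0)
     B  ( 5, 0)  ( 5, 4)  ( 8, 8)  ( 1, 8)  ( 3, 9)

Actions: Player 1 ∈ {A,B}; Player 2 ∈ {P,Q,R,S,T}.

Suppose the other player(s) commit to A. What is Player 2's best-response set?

argmax u_2 = {R,S}

u_2(P vs A) = 0
u_2(Q vs A) = 2
u_2(R vs A) = 4
u_2(S vs A) = 4
u_2(T vs A) = 0
max payoff 4 at {R,S}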